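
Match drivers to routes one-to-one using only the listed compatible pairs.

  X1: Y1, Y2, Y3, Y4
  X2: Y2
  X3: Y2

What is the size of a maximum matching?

Unit-capacity flow: source→left, listed edges, right→sink; max matching = max flow.
Augmenting path X1→Y1 (+1); matched 1.
Augmenting path X2→Y2 (+1); matched 2.
No augmenting path remains; maximum matching = 2.
König certificate: {X1, Y2} is a vertex cover of size 2 (every listed pair touches it), so no matching can be larger.

2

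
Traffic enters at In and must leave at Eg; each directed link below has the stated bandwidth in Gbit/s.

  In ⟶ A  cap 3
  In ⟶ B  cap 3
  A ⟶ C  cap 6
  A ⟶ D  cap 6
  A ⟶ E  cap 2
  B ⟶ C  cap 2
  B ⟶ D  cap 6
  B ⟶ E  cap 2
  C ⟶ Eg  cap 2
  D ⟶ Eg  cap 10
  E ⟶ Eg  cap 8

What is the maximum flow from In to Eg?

6

Augment In→A→C→Eg: bottleneck 2, flow now 2.
Augment In→A→D→Eg: bottleneck 1, flow now 3.
Augment In→B→D→Eg: bottleneck 3, flow now 6.
No augmenting path remains; maximum flow = 6.
In the residual graph, reachable from In: {In}.
Min-cut edges: In→A (3), In→B (3); capacity 3 + 3 = 6.
This cut is saturated, so no flow can exceed 6.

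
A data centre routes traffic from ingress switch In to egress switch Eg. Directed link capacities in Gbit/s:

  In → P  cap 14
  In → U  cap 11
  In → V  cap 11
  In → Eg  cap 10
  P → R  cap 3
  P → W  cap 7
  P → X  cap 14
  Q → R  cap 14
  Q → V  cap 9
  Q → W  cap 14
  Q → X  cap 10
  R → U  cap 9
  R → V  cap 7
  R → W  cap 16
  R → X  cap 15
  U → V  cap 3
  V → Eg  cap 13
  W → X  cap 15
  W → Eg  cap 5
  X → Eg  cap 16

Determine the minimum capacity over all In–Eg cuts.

37

Augment In→Eg: bottleneck 10, flow now 10.
Augment In→V→Eg: bottleneck 11, flow now 21.
Augment In→P→W→Eg: bottleneck 5, flow now 26.
Augment In→P→X→Eg: bottleneck 9, flow now 35.
Augment In→U→V→Eg: bottleneck 2, flow now 37.
No augmenting path remains; maximum flow = 37.
By max-flow min-cut, the minimum cut capacity equals the max flow.
In the residual graph, reachable from In: {In, U, V}.
Min-cut edges: In→P (14), In→Eg (10), V→Eg (13); capacity 14 + 10 + 13 = 37.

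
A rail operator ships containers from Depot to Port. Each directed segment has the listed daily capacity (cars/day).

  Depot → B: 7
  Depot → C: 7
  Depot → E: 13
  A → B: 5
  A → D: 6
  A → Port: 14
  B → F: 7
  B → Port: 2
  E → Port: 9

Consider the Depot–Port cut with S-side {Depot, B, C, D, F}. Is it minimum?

Given cut capacity: 13 + 2 = 15.
Augment Depot→B→Port: bottleneck 2, flow now 2.
Augment Depot→E→Port: bottleneck 9, flow now 11.
No augmenting path remains; maximum flow = 11.
In the residual graph, reachable from Depot: {Depot, B, C, E, F}.
Min-cut edges: B→Port (2), E→Port (9); capacity 2 + 9 = 11.
Cut capacity 15 exceeds the max flow 11, so it is not minimum.

No — its capacity is 15, but the minimum cut has capacity 11.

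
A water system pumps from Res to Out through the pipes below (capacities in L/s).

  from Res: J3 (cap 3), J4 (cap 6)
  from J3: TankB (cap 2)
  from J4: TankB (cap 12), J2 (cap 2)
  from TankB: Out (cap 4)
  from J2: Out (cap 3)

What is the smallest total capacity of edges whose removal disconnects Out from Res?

6

Augment Res→J3→TankB→Out: bottleneck 2, flow now 2.
Augment Res→J4→TankB→Out: bottleneck 2, flow now 4.
Augment Res→J4→J2→Out: bottleneck 2, flow now 6.
No augmenting path remains; maximum flow = 6.
By max-flow min-cut, the minimum cut capacity equals the max flow.
In the residual graph, reachable from Res: {Res, J3, J4, TankB}.
Min-cut edges: J4→J2 (2), TankB→Out (4); capacity 2 + 4 = 6.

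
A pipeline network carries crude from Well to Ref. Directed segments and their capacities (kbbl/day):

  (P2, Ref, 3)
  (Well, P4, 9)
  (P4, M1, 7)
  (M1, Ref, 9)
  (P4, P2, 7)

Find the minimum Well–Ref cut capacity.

Augment Well→P4→M1→Ref: bottleneck 7, flow now 7.
Augment Well→P4→P2→Ref: bottleneck 2, flow now 9.
No augmenting path remains; maximum flow = 9.
By max-flow min-cut, the minimum cut capacity equals the max flow.
In the residual graph, reachable from Well: {Well}.
Min-cut edges: Well→P4 (9); capacity 9 = 9.

9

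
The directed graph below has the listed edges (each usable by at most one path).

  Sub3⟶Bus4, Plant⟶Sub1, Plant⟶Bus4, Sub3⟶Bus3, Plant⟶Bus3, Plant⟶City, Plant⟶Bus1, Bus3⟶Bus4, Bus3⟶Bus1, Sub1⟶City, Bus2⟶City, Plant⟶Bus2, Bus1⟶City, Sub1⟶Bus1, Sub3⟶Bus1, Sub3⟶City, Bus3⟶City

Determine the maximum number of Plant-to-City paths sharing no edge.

Assign every edge capacity 1; by Menger, the answer equals the max flow.
Path Plant→City (+1); total 1.
Path Plant→Sub1→City (+1); total 2.
Path Plant→Bus3→City (+1); total 3.
Path Plant→Bus2→City (+1); total 4.
Path Plant→Bus1→City (+1); total 5.
No residual Plant→City path; max flow = 5.
Certifying cut of size 5: {Plant→Bus1, Plant→Bus2, Plant→Bus3, Plant→City, Plant→Sub1}.

5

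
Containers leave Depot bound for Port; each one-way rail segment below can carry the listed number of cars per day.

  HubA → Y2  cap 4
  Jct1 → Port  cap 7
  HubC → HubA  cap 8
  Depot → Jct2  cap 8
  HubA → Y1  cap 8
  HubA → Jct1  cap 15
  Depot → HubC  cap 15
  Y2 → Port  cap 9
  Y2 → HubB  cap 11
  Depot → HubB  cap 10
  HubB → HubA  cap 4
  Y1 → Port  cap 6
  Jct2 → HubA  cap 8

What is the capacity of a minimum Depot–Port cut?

17

Augment Depot→HubB→HubA→Jct1→Port: bottleneck 4, flow now 4.
Augment Depot→HubC→HubA→Jct1→Port: bottleneck 3, flow now 7.
Augment Depot→HubC→HubA→Y1→Port: bottleneck 5, flow now 12.
Augment Depot→Jct2→HubA→Y1→Port: bottleneck 1, flow now 13.
Augment Depot→Jct2→HubA→Y2→Port: bottleneck 4, flow now 17.
No augmenting path remains; maximum flow = 17.
By max-flow min-cut, the minimum cut capacity equals the max flow.
In the residual graph, reachable from Depot: {Depot, HubB, HubC, Jct2, HubA, Jct1, Y1}.
Min-cut edges: HubA→Y2 (4), Jct1→Port (7), Y1→Port (6); capacity 4 + 7 + 6 = 17.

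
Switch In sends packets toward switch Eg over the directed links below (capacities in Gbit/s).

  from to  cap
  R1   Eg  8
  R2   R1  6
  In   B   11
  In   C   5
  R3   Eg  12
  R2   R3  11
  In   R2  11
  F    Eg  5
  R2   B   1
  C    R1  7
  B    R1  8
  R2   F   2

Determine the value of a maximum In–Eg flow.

19

Augment In→R2→R3→Eg: bottleneck 11, flow now 11.
Augment In→C→R1→Eg: bottleneck 5, flow now 16.
Augment In→B→R1→Eg: bottleneck 3, flow now 19.
No augmenting path remains; maximum flow = 19.
In the residual graph, reachable from In: {In, C, B, R1}.
Min-cut edges: In→R2 (11), R1→Eg (8); capacity 11 + 8 = 19.
This cut is saturated, so no flow can exceed 19.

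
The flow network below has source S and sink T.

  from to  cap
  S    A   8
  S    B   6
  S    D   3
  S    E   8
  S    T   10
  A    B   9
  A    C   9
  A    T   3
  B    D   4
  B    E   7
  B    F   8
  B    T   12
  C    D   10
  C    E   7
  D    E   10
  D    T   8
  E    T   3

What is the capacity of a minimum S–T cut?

30

Augment S→T: bottleneck 10, flow now 10.
Augment S→A→T: bottleneck 3, flow now 13.
Augment S→B→T: bottleneck 6, flow now 19.
Augment S→D→T: bottleneck 3, flow now 22.
Augment S→E→T: bottleneck 3, flow now 25.
Augment S→A→B→T: bottleneck 5, flow now 30.
No augmenting path remains; maximum flow = 30.
By max-flow min-cut, the minimum cut capacity equals the max flow.
In the residual graph, reachable from S: {S, E}.
Min-cut edges: S→A (8), S→B (6), S→D (3), S→T (10), E→T (3); capacity 8 + 6 + 3 + 10 + 3 = 30.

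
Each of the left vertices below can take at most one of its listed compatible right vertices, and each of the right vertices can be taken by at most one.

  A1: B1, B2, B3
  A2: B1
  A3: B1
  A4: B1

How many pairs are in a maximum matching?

Unit-capacity flow: source→left, listed edges, right→sink; max matching = max flow.
Augmenting path A1→B1 (+1); matched 1.
Augmenting path A2→B1→A1→B2 (+1); matched 2.
No augmenting path remains; maximum matching = 2.
König certificate: {A1, B1} is a vertex cover of size 2 (every listed pair touches it), so no matching can be larger.

2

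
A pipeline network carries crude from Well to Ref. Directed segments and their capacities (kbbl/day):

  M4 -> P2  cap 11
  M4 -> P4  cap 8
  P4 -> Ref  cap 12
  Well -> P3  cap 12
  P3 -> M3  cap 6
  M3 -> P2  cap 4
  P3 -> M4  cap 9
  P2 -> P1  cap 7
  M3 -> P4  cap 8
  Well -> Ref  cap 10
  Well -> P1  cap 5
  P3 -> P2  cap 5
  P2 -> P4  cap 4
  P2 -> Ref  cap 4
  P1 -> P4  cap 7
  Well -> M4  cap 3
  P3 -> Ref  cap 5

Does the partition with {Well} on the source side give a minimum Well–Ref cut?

Yes — it is a minimum cut (capacity 30).

Given cut capacity: 12 + 3 + 5 + 10 = 30.
Augment Well→Ref: bottleneck 10, flow now 10.
Augment Well→P3→Ref: bottleneck 5, flow now 15.
Augment Well→P3→P2→Ref: bottleneck 4, flow now 19.
Augment Well→M4→P4→Ref: bottleneck 3, flow now 22.
Augment Well→P1→P4→Ref: bottleneck 5, flow now 27.
Augment Well→P3→M3→P4→Ref: bottleneck 3, flow now 30.
No augmenting path remains; maximum flow = 30.
Cut capacity 30 equals the max flow, so it is a minimum cut.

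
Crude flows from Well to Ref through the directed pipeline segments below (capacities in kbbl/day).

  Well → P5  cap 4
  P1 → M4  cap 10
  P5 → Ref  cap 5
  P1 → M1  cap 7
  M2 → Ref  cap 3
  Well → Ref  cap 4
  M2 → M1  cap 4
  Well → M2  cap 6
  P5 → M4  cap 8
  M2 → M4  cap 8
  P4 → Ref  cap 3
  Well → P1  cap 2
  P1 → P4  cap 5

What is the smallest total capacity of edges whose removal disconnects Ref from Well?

13

Augment Well→Ref: bottleneck 4, flow now 4.
Augment Well→M2→Ref: bottleneck 3, flow now 7.
Augment Well→P5→Ref: bottleneck 4, flow now 11.
Augment Well→P1→P4→Ref: bottleneck 2, flow now 13.
No augmenting path remains; maximum flow = 13.
By max-flow min-cut, the minimum cut capacity equals the max flow.
In the residual graph, reachable from Well: {Well, M2, M4, M1}.
Min-cut edges: Well→P1 (2), Well→P5 (4), Well→Ref (4), M2→Ref (3); capacity 2 + 4 + 4 + 3 = 13.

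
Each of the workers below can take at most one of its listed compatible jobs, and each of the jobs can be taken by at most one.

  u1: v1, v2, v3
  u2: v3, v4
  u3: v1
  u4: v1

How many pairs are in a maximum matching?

3

Unit-capacity flow: source→left, listed edges, right→sink; max matching = max flow.
Augmenting path u1→v1 (+1); matched 1.
Augmenting path u2→v3 (+1); matched 2.
Augmenting path u3→v1→u1→v2 (+1); matched 3.
No augmenting path remains; maximum matching = 3.
König certificate: {u1, u2, v1} is a vertex cover of size 3 (every listed pair touches it), so no matching can be larger.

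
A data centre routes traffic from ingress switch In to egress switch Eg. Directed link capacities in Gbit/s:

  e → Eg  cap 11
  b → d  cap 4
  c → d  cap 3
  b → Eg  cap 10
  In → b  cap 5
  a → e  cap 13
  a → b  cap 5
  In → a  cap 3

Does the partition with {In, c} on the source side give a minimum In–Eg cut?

No — its capacity is 11, but the minimum cut has capacity 8.

Given cut capacity: 3 + 5 + 3 = 11.
Augment In→b→Eg: bottleneck 5, flow now 5.
Augment In→a→b→Eg: bottleneck 3, flow now 8.
No augmenting path remains; maximum flow = 8.
In the residual graph, reachable from In: {In}.
Min-cut edges: In→a (3), In→b (5); capacity 3 + 5 = 8.
Cut capacity 11 exceeds the max flow 8, so it is not minimum.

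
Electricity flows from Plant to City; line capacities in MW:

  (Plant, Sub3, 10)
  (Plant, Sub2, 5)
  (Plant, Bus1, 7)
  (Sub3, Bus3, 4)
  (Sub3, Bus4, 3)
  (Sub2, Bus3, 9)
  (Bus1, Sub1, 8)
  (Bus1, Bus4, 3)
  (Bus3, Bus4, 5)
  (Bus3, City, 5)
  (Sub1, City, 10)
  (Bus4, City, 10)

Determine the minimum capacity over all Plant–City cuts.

Augment Plant→Sub3→Bus3→City: bottleneck 4, flow now 4.
Augment Plant→Sub3→Bus4→City: bottleneck 3, flow now 7.
Augment Plant→Sub2→Bus3→City: bottleneck 1, flow now 8.
Augment Plant→Bus1→Sub1→City: bottleneck 7, flow now 15.
Augment Plant→Sub2→Bus3→Bus4→City: bottleneck 4, flow now 19.
No augmenting path remains; maximum flow = 19.
By max-flow min-cut, the minimum cut capacity equals the max flow.
In the residual graph, reachable from Plant: {Plant, Sub3}.
Min-cut edges: Plant→Sub2 (5), Plant→Bus1 (7), Sub3→Bus3 (4), Sub3→Bus4 (3); capacity 5 + 7 + 4 + 3 = 19.

19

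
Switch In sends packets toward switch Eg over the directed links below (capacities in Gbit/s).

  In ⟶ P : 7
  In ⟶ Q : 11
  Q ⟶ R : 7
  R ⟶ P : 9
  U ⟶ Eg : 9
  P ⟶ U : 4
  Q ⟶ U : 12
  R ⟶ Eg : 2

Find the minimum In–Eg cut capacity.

11

Augment In→P→U→Eg: bottleneck 4, flow now 4.
Augment In→Q→R→Eg: bottleneck 2, flow now 6.
Augment In→Q→U→Eg: bottleneck 5, flow now 11.
No augmenting path remains; maximum flow = 11.
By max-flow min-cut, the minimum cut capacity equals the max flow.
In the residual graph, reachable from In: {In, P, Q, R, U}.
Min-cut edges: R→Eg (2), U→Eg (9); capacity 2 + 9 = 11.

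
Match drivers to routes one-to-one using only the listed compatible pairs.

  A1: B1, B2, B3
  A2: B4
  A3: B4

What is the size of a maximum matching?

2

Unit-capacity flow: source→left, listed edges, right→sink; max matching = max flow.
Augmenting path A1→B1 (+1); matched 1.
Augmenting path A2→B4 (+1); matched 2.
No augmenting path remains; maximum matching = 2.
König certificate: {A1, B4} is a vertex cover of size 2 (every listed pair touches it), so no matching can be larger.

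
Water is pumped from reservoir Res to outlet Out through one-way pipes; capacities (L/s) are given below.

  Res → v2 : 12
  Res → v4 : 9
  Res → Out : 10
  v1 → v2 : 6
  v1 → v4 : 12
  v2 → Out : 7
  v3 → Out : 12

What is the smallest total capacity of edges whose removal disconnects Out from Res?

Augment Res→Out: bottleneck 10, flow now 10.
Augment Res→v2→Out: bottleneck 7, flow now 17.
No augmenting path remains; maximum flow = 17.
By max-flow min-cut, the minimum cut capacity equals the max flow.
In the residual graph, reachable from Res: {Res, v2, v4}.
Min-cut edges: Res→Out (10), v2→Out (7); capacity 10 + 7 = 17.

17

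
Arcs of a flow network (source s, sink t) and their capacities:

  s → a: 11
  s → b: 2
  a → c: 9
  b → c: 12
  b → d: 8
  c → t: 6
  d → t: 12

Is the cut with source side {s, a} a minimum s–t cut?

No — its capacity is 11, but the minimum cut has capacity 8.

Given cut capacity: 2 + 9 = 11.
Augment s→a→c→t: bottleneck 6, flow now 6.
Augment s→b→d→t: bottleneck 2, flow now 8.
No augmenting path remains; maximum flow = 8.
In the residual graph, reachable from s: {s, a, c}.
Min-cut edges: s→b (2), c→t (6); capacity 2 + 6 = 8.
Cut capacity 11 exceeds the max flow 8, so it is not minimum.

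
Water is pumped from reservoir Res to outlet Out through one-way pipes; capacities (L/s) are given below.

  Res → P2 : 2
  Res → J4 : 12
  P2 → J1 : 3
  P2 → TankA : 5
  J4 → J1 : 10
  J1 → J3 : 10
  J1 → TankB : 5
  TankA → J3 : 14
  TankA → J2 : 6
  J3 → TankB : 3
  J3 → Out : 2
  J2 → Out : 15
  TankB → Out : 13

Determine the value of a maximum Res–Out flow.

Augment Res→P2→J1→J3→Out: bottleneck 2, flow now 2.
Augment Res→J4→J1→TankB→Out: bottleneck 5, flow now 7.
Augment Res→J4→J1→J3→TankB→Out: bottleneck 3, flow now 10.
Augment Res→J4→J1→P2→TankA→J2→Out: bottleneck 2, flow now 12. (uses reverse residual edge)
No augmenting path remains; maximum flow = 12.
In the residual graph, reachable from Res: {Res, J4}.
Min-cut edges: Res→P2 (2), J4→J1 (10); capacity 2 + 10 = 12.
This cut is saturated, so no flow can exceed 12.

12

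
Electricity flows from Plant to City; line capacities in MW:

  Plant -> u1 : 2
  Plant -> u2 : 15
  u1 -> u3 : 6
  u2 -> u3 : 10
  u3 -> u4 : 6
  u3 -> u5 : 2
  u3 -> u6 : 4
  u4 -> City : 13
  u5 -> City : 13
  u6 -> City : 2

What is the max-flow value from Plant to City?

Augment Plant→u1→u3→u4→City: bottleneck 2, flow now 2.
Augment Plant→u2→u3→u4→City: bottleneck 4, flow now 6.
Augment Plant→u2→u3→u5→City: bottleneck 2, flow now 8.
Augment Plant→u2→u3→u6→City: bottleneck 2, flow now 10.
No augmenting path remains; maximum flow = 10.
In the residual graph, reachable from Plant: {Plant, u1, u2, u3, u6}.
Min-cut edges: u3→u4 (6), u3→u5 (2), u6→City (2); capacity 6 + 2 + 2 = 10.
This cut is saturated, so no flow can exceed 10.

10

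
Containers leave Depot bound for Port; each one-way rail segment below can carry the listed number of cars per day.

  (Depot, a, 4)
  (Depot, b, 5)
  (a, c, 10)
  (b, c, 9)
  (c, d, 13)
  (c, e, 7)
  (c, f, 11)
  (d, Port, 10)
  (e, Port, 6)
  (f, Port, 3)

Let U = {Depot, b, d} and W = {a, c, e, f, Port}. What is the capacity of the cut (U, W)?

Edges leaving {Depot, b, d}: Depot→a (4), b→c (9), d→Port (10).
Cut capacity = 4 + 9 + 10 = 23.

23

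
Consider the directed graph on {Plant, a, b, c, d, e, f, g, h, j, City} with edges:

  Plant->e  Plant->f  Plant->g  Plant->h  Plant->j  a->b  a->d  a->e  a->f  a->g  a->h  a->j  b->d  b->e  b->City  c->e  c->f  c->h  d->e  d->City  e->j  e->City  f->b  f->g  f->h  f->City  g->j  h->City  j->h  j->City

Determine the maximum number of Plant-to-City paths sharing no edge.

Assign every edge capacity 1; by Menger, the answer equals the max flow.
Path Plant→e→City (+1); total 1.
Path Plant→f→City (+1); total 2.
Path Plant→h→City (+1); total 3.
Path Plant→j→City (+1); total 4.
No residual Plant→City path; max flow = 4.
Certifying cut of size 4: {Plant→e, Plant→f, h→City, j→City}.

4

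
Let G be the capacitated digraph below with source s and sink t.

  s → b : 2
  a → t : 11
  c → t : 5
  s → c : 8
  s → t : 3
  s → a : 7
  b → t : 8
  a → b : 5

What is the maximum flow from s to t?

17

Augment s→t: bottleneck 3, flow now 3.
Augment s→a→t: bottleneck 7, flow now 10.
Augment s→b→t: bottleneck 2, flow now 12.
Augment s→c→t: bottleneck 5, flow now 17.
No augmenting path remains; maximum flow = 17.
In the residual graph, reachable from s: {s, c}.
Min-cut edges: s→a (7), s→b (2), s→t (3), c→t (5); capacity 7 + 2 + 3 + 5 = 17.
This cut is saturated, so no flow can exceed 17.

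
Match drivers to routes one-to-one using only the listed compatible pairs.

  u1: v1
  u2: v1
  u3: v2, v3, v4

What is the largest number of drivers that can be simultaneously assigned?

Unit-capacity flow: source→left, listed edges, right→sink; max matching = max flow.
Augmenting path u1→v1 (+1); matched 1.
Augmenting path u3→v2 (+1); matched 2.
No augmenting path remains; maximum matching = 2.
König certificate: {u3, v1} is a vertex cover of size 2 (every listed pair touches it), so no matching can be larger.

2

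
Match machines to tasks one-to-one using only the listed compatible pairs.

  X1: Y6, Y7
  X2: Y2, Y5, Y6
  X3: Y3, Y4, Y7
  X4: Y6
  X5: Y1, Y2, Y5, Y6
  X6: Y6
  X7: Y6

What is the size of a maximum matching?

Unit-capacity flow: source→left, listed edges, right→sink; max matching = max flow.
Augmenting path X1→Y6 (+1); matched 1.
Augmenting path X2→Y2 (+1); matched 2.
Augmenting path X3→Y3 (+1); matched 3.
Augmenting path X5→Y1 (+1); matched 4.
Augmenting path X4→Y6→X1→Y7 (+1); matched 5.
No augmenting path remains; maximum matching = 5.
König certificate: {X1, X2, X3, X5, Y6} is a vertex cover of size 5 (every listed pair touches it), so no matching can be larger.

5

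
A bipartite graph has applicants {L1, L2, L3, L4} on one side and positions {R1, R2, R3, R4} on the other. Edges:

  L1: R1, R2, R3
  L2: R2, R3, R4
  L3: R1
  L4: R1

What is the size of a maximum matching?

Unit-capacity flow: source→left, listed edges, right→sink; max matching = max flow.
Augmenting path L1→R1 (+1); matched 1.
Augmenting path L2→R2 (+1); matched 2.
Augmenting path L3→R1→L1→R3 (+1); matched 3.
No augmenting path remains; maximum matching = 3.
König certificate: {L1, L2, R1} is a vertex cover of size 3 (every listed pair touches it), so no matching can be larger.

3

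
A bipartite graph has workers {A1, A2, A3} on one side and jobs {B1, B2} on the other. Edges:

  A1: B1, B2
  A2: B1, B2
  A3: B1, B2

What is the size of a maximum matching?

Unit-capacity flow: source→left, listed edges, right→sink; max matching = max flow.
Augmenting path A1→B1 (+1); matched 1.
Augmenting path A2→B2 (+1); matched 2.
No augmenting path remains; maximum matching = 2.
König certificate: {B1, B2} is a vertex cover of size 2 (every listed pair touches it), so no matching can be larger.

2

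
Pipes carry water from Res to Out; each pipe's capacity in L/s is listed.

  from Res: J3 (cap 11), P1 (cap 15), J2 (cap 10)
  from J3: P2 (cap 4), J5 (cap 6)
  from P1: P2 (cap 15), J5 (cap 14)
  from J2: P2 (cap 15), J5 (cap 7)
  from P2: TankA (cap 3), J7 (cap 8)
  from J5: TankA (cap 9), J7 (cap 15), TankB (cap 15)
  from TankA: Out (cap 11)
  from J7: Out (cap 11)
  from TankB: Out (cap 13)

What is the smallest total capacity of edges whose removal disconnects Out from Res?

Augment Res→J3→P2→TankA→Out: bottleneck 3, flow now 3.
Augment Res→J3→P2→J7→Out: bottleneck 1, flow now 4.
Augment Res→J3→J5→TankA→Out: bottleneck 6, flow now 10.
Augment Res→P1→P2→J7→Out: bottleneck 7, flow now 17.
Augment Res→P1→J5→TankA→Out: bottleneck 2, flow now 19.
Augment Res→P1→J5→J7→Out: bottleneck 3, flow now 22.
Augment Res→P1→J5→TankB→Out: bottleneck 3, flow now 25.
Augment Res→J2→J5→TankB→Out: bottleneck 7, flow now 32.
Augment Res→J2→P2→P1→J5→TankB→Out: bottleneck 3, flow now 35. (uses reverse residual edge)
No augmenting path remains; maximum flow = 35.
By max-flow min-cut, the minimum cut capacity equals the max flow.
In the residual graph, reachable from Res: {Res, J3}.
Min-cut edges: Res→P1 (15), Res→J2 (10), J3→P2 (4), J3→J5 (6); capacity 15 + 10 + 4 + 6 = 35.

35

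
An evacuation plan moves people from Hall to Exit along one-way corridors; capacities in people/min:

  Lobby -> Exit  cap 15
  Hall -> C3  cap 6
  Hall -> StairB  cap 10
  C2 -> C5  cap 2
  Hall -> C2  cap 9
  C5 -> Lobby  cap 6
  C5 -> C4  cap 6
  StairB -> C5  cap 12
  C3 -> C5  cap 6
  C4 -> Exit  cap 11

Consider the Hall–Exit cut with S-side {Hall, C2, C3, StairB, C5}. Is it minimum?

Given cut capacity: 6 + 6 = 12.
Augment Hall→C2→C5→C4→Exit: bottleneck 2, flow now 2.
Augment Hall→C3→C5→C4→Exit: bottleneck 4, flow now 6.
Augment Hall→C3→C5→Lobby→Exit: bottleneck 2, flow now 8.
Augment Hall→StairB→C5→Lobby→Exit: bottleneck 4, flow now 12.
No augmenting path remains; maximum flow = 12.
Cut capacity 12 equals the max flow, so it is a minimum cut.

Yes — it is a minimum cut (capacity 12).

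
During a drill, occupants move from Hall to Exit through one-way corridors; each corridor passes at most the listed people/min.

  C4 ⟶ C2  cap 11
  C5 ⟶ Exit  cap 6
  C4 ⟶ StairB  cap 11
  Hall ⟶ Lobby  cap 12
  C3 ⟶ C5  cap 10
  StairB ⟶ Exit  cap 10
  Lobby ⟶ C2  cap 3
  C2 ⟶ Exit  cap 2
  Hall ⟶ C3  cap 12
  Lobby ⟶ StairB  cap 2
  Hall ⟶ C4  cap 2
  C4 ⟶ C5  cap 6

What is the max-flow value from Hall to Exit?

Augment Hall→C4→C5→Exit: bottleneck 2, flow now 2.
Augment Hall→C3→C5→Exit: bottleneck 4, flow now 6.
Augment Hall→Lobby→StairB→Exit: bottleneck 2, flow now 8.
Augment Hall→Lobby→C2→Exit: bottleneck 2, flow now 10.
Augment Hall→C3→C5→C4→StairB→Exit: bottleneck 2, flow now 12. (uses reverse residual edge)
No augmenting path remains; maximum flow = 12.
In the residual graph, reachable from Hall: {Hall, C3, Lobby, C5, C2}.
Min-cut edges: Hall→C4 (2), Lobby→StairB (2), C5→Exit (6), C2→Exit (2); capacity 2 + 2 + 6 + 2 = 12.
This cut is saturated, so no flow can exceed 12.

12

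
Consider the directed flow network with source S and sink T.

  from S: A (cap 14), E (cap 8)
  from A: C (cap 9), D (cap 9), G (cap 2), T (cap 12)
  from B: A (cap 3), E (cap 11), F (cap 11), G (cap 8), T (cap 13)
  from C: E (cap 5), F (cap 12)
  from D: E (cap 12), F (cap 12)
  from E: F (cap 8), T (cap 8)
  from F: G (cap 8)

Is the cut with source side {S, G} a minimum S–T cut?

No — its capacity is 22, but the minimum cut has capacity 20.

Given cut capacity: 14 + 8 = 22.
Augment S→A→T: bottleneck 12, flow now 12.
Augment S→E→T: bottleneck 8, flow now 20.
No augmenting path remains; maximum flow = 20.
In the residual graph, reachable from S: {S, A, C, D, E, F, G}.
Min-cut edges: A→T (12), E→T (8); capacity 12 + 8 = 20.
Cut capacity 22 exceeds the max flow 20, so it is not minimum.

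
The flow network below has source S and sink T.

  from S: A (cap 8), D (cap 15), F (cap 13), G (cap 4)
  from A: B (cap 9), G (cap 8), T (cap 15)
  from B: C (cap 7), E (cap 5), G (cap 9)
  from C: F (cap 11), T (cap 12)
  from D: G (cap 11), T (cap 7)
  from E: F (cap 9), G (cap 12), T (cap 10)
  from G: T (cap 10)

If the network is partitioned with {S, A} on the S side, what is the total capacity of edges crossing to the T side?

64

Edges leaving {S, A}: S→D (15), S→F (13), S→G (4), A→B (9), A→G (8), A→T (15).
Cut capacity = 15 + 13 + 4 + 9 + 8 + 15 = 64.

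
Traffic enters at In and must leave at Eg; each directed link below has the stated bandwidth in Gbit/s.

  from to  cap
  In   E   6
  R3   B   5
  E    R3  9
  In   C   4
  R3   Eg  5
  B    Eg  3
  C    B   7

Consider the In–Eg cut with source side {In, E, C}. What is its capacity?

Edges leaving {In, E, C}: E→R3 (9), C→B (7).
Cut capacity = 9 + 7 = 16.

16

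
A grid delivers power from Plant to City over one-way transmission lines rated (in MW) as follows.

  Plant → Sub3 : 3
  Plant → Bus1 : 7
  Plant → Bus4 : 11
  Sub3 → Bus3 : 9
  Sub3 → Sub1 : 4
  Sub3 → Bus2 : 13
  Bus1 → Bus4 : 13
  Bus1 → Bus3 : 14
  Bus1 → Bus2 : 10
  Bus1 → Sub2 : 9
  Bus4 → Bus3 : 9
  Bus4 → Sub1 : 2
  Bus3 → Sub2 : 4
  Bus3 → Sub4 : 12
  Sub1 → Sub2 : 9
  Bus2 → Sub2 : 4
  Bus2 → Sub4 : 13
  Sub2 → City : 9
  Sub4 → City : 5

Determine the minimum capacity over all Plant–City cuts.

14

Augment Plant→Bus1→Sub2→City: bottleneck 7, flow now 7.
Augment Plant→Sub3→Bus3→Sub2→City: bottleneck 2, flow now 9.
Augment Plant→Sub3→Bus3→Sub4→City: bottleneck 1, flow now 10.
Augment Plant→Bus4→Bus3→Sub4→City: bottleneck 4, flow now 14.
No augmenting path remains; maximum flow = 14.
By max-flow min-cut, the minimum cut capacity equals the max flow.
In the residual graph, reachable from Plant: {Plant, Sub3, Bus1, Bus4, Bus3, Sub1, Bus2, Sub2, Sub4}.
Min-cut edges: Sub2→City (9), Sub4→City (5); capacity 9 + 5 = 14.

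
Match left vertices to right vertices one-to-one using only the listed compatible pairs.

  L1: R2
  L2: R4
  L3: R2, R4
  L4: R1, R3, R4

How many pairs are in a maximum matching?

Unit-capacity flow: source→left, listed edges, right→sink; max matching = max flow.
Augmenting path L1→R2 (+1); matched 1.
Augmenting path L2→R4 (+1); matched 2.
Augmenting path L4→R1 (+1); matched 3.
No augmenting path remains; maximum matching = 3.
König certificate: {L4, R2, R4} is a vertex cover of size 3 (every listed pair touches it), so no matching can be larger.

3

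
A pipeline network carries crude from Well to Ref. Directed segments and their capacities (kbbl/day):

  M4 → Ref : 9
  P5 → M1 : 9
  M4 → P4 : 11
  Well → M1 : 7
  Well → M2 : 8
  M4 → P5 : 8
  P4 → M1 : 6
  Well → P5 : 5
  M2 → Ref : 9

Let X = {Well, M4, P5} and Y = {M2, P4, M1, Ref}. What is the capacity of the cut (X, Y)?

Edges leaving {Well, M4, P5}: Well→M2 (8), Well→M1 (7), M4→P4 (11), M4→Ref (9), P5→M1 (9).
Cut capacity = 8 + 7 + 11 + 9 + 9 = 44.

44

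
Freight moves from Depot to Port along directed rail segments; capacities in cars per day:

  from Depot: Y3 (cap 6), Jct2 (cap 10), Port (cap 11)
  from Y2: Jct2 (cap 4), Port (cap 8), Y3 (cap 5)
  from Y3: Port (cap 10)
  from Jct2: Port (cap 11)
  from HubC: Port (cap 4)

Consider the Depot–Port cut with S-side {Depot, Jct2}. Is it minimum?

Given cut capacity: 6 + 11 + 11 = 28.
Augment Depot→Port: bottleneck 11, flow now 11.
Augment Depot→Y3→Port: bottleneck 6, flow now 17.
Augment Depot→Jct2→Port: bottleneck 10, flow now 27.
No augmenting path remains; maximum flow = 27.
In the residual graph, reachable from Depot: {Depot}.
Min-cut edges: Depot→Y3 (6), Depot→Jct2 (10), Depot→Port (11); capacity 6 + 10 + 11 = 27.
Cut capacity 28 exceeds the max flow 27, so it is not minimum.

No — its capacity is 28, but the minimum cut has capacity 27.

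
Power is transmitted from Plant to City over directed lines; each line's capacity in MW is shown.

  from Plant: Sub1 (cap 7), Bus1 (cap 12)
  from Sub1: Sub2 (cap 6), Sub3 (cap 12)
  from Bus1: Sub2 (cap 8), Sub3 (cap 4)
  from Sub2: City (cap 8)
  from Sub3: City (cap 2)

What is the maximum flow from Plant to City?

10

Augment Plant→Sub1→Sub2→City: bottleneck 6, flow now 6.
Augment Plant→Sub1→Sub3→City: bottleneck 1, flow now 7.
Augment Plant→Bus1→Sub2→City: bottleneck 2, flow now 9.
Augment Plant→Bus1→Sub3→City: bottleneck 1, flow now 10.
No augmenting path remains; maximum flow = 10.
In the residual graph, reachable from Plant: {Plant, Sub1, Bus1, Sub2, Sub3}.
Min-cut edges: Sub2→City (8), Sub3→City (2); capacity 8 + 2 = 10.
This cut is saturated, so no flow can exceed 10.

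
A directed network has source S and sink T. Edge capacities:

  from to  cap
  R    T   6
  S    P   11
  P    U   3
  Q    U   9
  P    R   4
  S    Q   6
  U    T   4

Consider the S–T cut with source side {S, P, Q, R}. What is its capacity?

Edges leaving {S, P, Q, R}: P→U (3), Q→U (9), R→T (6).
Cut capacity = 3 + 9 + 6 = 18.

18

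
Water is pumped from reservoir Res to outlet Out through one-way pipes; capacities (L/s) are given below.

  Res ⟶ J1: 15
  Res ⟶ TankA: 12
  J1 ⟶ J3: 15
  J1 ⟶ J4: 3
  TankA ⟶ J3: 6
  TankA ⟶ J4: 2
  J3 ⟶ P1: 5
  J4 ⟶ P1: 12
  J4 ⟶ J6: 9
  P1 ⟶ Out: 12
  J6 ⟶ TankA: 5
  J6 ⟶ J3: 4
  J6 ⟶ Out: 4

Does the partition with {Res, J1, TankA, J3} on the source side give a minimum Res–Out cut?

Yes — it is a minimum cut (capacity 10).

Given cut capacity: 3 + 2 + 5 = 10.
Augment Res→J1→J3→P1→Out: bottleneck 5, flow now 5.
Augment Res→J1→J4→P1→Out: bottleneck 3, flow now 8.
Augment Res→TankA→J4→P1→Out: bottleneck 2, flow now 10.
No augmenting path remains; maximum flow = 10.
Cut capacity 10 equals the max flow, so it is a minimum cut.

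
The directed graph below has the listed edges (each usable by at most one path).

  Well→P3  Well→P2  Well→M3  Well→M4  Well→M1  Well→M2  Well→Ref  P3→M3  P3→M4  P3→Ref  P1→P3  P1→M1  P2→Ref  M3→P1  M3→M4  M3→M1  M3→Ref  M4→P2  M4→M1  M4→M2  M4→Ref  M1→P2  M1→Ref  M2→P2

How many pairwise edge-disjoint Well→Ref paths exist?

6

Assign every edge capacity 1; by Menger, the answer equals the max flow.
Path Well→Ref (+1); total 1.
Path Well→P3→Ref (+1); total 2.
Path Well→P2→Ref (+1); total 3.
Path Well→M3→Ref (+1); total 4.
Path Well→M4→Ref (+1); total 5.
Path Well→M1→Ref (+1); total 6.
No residual Well→Ref path; max flow = 6.
Certifying cut of size 6: {P2→Ref, Well→M1, Well→M3, Well→M4, Well→P3, Well→Ref}.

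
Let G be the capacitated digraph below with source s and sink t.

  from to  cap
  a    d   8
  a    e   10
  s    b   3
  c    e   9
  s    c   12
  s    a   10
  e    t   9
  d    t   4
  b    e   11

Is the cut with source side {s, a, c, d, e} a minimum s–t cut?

No — its capacity is 16, but the minimum cut has capacity 13.

Given cut capacity: 3 + 4 + 9 = 16.
Augment s→a→d→t: bottleneck 4, flow now 4.
Augment s→a→e→t: bottleneck 6, flow now 10.
Augment s→b→e→t: bottleneck 3, flow now 13.
No augmenting path remains; maximum flow = 13.
In the residual graph, reachable from s: {s, a, b, c, d, e}.
Min-cut edges: d→t (4), e→t (9); capacity 4 + 9 = 13.
Cut capacity 16 exceeds the max flow 13, so it is not minimum.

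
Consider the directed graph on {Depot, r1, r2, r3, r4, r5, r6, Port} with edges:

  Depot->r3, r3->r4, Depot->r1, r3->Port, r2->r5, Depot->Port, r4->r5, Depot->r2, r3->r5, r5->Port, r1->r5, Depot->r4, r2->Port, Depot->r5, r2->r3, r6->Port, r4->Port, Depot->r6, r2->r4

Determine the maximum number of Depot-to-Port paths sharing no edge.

Assign every edge capacity 1; by Menger, the answer equals the max flow.
Path Depot→Port (+1); total 1.
Path Depot→r2→Port (+1); total 2.
Path Depot→r3→Port (+1); total 3.
Path Depot→r4→Port (+1); total 4.
Path Depot→r5→Port (+1); total 5.
Path Depot→r6→Port (+1); total 6.
No residual Depot→Port path; max flow = 6.
Certifying cut of size 6: {Depot→Port, Depot→r2, Depot→r3, Depot→r4, Depot→r6, r5→Port}.

6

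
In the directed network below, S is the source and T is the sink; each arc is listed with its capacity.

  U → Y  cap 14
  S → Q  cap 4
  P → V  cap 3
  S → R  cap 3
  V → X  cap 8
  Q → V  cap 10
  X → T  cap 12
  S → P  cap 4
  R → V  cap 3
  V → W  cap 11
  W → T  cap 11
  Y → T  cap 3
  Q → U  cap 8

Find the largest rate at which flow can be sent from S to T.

Augment S→P→V→W→T: bottleneck 3, flow now 3.
Augment S→Q→U→Y→T: bottleneck 3, flow now 6.
Augment S→Q→V→W→T: bottleneck 1, flow now 7.
Augment S→R→V→W→T: bottleneck 3, flow now 10.
No augmenting path remains; maximum flow = 10.
In the residual graph, reachable from S: {S, P}.
Min-cut edges: S→Q (4), S→R (3), P→V (3); capacity 4 + 3 + 3 = 10.
This cut is saturated, so no flow can exceed 10.

10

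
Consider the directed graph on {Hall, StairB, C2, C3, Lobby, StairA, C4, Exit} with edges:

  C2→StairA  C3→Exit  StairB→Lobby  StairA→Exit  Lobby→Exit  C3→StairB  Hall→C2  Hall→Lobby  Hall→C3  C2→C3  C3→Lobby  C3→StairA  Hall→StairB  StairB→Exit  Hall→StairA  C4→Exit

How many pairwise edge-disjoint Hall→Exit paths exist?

Assign every edge capacity 1; by Menger, the answer equals the max flow.
Path Hall→StairB→Exit (+1); total 1.
Path Hall→C3→Exit (+1); total 2.
Path Hall→Lobby→Exit (+1); total 3.
Path Hall→StairA→Exit (+1); total 4.
No residual Hall→Exit path; max flow = 4.
Certifying cut of size 4: {C3→Exit, Lobby→Exit, StairA→Exit, StairB→Exit}.

4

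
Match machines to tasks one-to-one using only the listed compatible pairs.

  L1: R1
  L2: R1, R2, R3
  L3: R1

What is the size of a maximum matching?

Unit-capacity flow: source→left, listed edges, right→sink; max matching = max flow.
Augmenting path L1→R1 (+1); matched 1.
Augmenting path L2→R2 (+1); matched 2.
No augmenting path remains; maximum matching = 2.
König certificate: {L2, R1} is a vertex cover of size 2 (every listed pair touches it), so no matching can be larger.

2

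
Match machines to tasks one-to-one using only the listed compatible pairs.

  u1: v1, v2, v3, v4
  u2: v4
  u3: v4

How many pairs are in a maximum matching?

Unit-capacity flow: source→left, listed edges, right→sink; max matching = max flow.
Augmenting path u1→v1 (+1); matched 1.
Augmenting path u2→v4 (+1); matched 2.
No augmenting path remains; maximum matching = 2.
König certificate: {u1, v4} is a vertex cover of size 2 (every listed pair touches it), so no matching can be larger.

2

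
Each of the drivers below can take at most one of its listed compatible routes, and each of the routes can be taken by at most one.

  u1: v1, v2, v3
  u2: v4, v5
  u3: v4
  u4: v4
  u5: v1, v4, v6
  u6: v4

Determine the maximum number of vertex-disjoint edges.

4

Unit-capacity flow: source→left, listed edges, right→sink; max matching = max flow.
Augmenting path u1→v1 (+1); matched 1.
Augmenting path u2→v4 (+1); matched 2.
Augmenting path u5→v6 (+1); matched 3.
Augmenting path u3→v4→u2→v5 (+1); matched 4.
No augmenting path remains; maximum matching = 4.
König certificate: {u1, u2, u5, v4} is a vertex cover of size 4 (every listed pair touches it), so no matching can be larger.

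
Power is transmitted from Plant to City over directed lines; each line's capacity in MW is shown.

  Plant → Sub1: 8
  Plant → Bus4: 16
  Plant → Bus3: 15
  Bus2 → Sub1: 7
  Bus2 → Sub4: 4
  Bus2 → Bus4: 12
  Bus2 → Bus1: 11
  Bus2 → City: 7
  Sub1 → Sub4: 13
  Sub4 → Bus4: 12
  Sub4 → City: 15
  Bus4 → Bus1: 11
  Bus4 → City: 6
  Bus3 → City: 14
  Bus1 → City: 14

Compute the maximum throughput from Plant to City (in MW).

Augment Plant→Bus4→City: bottleneck 6, flow now 6.
Augment Plant→Bus3→City: bottleneck 14, flow now 20.
Augment Plant→Sub1→Sub4→City: bottleneck 8, flow now 28.
Augment Plant→Bus4→Bus1→City: bottleneck 10, flow now 38.
No augmenting path remains; maximum flow = 38.
In the residual graph, reachable from Plant: {Plant, Bus3}.
Min-cut edges: Plant→Sub1 (8), Plant→Bus4 (16), Bus3→City (14); capacity 8 + 16 + 14 = 38.
This cut is saturated, so no flow can exceed 38.

38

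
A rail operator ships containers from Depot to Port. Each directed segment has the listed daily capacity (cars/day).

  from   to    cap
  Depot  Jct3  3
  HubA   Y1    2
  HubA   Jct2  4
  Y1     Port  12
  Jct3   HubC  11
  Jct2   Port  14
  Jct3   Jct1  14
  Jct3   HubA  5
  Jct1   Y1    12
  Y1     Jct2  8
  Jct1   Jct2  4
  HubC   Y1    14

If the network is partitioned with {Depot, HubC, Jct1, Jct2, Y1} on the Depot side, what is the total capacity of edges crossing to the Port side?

29

Edges leaving {Depot, HubC, Jct1, Jct2, Y1}: Depot→Jct3 (3), Jct2→Port (14), Y1→Port (12).
Cut capacity = 3 + 14 + 12 = 29.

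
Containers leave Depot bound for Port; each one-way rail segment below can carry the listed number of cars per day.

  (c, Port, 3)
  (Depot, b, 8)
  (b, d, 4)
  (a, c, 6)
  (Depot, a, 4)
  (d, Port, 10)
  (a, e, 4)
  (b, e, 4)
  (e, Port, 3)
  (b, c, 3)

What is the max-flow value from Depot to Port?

10

Augment Depot→a→c→Port: bottleneck 3, flow now 3.
Augment Depot→a→e→Port: bottleneck 1, flow now 4.
Augment Depot→b→d→Port: bottleneck 4, flow now 8.
Augment Depot→b→e→Port: bottleneck 2, flow now 10.
No augmenting path remains; maximum flow = 10.
In the residual graph, reachable from Depot: {Depot, a, b, c, e}.
Min-cut edges: b→d (4), c→Port (3), e→Port (3); capacity 4 + 3 + 3 = 10.
This cut is saturated, so no flow can exceed 10.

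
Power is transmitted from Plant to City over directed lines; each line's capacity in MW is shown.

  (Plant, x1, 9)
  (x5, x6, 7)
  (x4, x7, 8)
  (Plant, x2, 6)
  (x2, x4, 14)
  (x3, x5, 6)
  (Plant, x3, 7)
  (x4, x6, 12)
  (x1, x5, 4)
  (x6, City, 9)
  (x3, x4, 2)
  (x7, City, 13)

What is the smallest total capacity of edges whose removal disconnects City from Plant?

15

Augment Plant→x1→x5→x6→City: bottleneck 4, flow now 4.
Augment Plant→x2→x4→x6→City: bottleneck 5, flow now 9.
Augment Plant→x2→x4→x7→City: bottleneck 1, flow now 10.
Augment Plant→x3→x4→x7→City: bottleneck 2, flow now 12.
Augment Plant→x3→x5→x6→x4→x7→City: bottleneck 3, flow now 15. (uses reverse residual edge)
No augmenting path remains; maximum flow = 15.
By max-flow min-cut, the minimum cut capacity equals the max flow.
In the residual graph, reachable from Plant: {Plant, x1, x3, x5}.
Min-cut edges: Plant→x2 (6), x3→x4 (2), x5→x6 (7); capacity 6 + 2 + 7 = 15.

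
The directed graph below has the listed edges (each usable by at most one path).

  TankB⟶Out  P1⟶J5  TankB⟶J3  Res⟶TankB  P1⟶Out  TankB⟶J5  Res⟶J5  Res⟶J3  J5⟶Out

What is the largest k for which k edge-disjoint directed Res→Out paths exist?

Assign every edge capacity 1; by Menger, the answer equals the max flow.
Path Res→TankB→Out (+1); total 1.
Path Res→J5→Out (+1); total 2.
No residual Res→Out path; max flow = 2.
Certifying cut of size 2: {Res→J5, Res→TankB}.

2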